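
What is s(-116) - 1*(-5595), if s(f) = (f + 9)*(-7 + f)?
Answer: 18756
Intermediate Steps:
s(f) = (-7 + f)*(9 + f) (s(f) = (9 + f)*(-7 + f) = (-7 + f)*(9 + f))
s(-116) - 1*(-5595) = (-63 + (-116)**2 + 2*(-116)) - 1*(-5595) = (-63 + 13456 - 232) + 5595 = 13161 + 5595 = 18756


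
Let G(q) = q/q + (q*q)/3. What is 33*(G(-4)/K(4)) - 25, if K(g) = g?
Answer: 109/4 ≈ 27.250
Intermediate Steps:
G(q) = 1 + q²/3 (G(q) = 1 + q²*(⅓) = 1 + q²/3)
33*(G(-4)/K(4)) - 25 = 33*((1 + (⅓)*(-4)²)/4) - 25 = 33*((1 + (⅓)*16)*(¼)) - 25 = 33*((1 + 16/3)*(¼)) - 25 = 33*((19/3)*(¼)) - 25 = 33*(19/12) - 25 = 209/4 - 25 = 109/4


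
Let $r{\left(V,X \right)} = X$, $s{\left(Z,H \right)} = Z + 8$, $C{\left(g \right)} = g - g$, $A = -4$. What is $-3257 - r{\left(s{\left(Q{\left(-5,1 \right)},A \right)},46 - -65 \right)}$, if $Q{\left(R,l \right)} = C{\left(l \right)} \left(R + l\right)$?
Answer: $-3368$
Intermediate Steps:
$C{\left(g \right)} = 0$
$Q{\left(R,l \right)} = 0$ ($Q{\left(R,l \right)} = 0 \left(R + l\right) = 0$)
$s{\left(Z,H \right)} = 8 + Z$
$-3257 - r{\left(s{\left(Q{\left(-5,1 \right)},A \right)},46 - -65 \right)} = -3257 - \left(46 - -65\right) = -3257 - \left(46 + 65\right) = -3257 - 111 = -3368$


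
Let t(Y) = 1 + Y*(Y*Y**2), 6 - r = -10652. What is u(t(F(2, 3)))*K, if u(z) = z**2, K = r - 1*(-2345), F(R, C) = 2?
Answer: 3757867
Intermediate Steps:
r = 10658 (r = 6 - 1*(-10652) = 6 + 10652 = 10658)
t(Y) = 1 + Y**4 (t(Y) = 1 + Y*Y**3 = 1 + Y**4)
K = 13003 (K = 10658 - 1*(-2345) = 10658 + 2345 = 13003)
u(t(F(2, 3)))*K = (1 + 2**4)**2*13003 = (1 + 16)**2*13003 = 17**2*13003 = 289*13003 = 3757867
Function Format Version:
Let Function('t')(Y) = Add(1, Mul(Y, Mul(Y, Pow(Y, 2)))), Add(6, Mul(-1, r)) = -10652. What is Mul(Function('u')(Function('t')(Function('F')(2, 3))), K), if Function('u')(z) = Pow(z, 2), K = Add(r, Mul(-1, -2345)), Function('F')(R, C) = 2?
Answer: 3757867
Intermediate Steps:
r = 10658 (r = Add(6, Mul(-1, -10652)) = Add(6, 10652) = 10658)
Function('t')(Y) = Add(1, Pow(Y, 4)) (Function('t')(Y) = Add(1, Mul(Y, Pow(Y, 3))) = Add(1, Pow(Y, 4)))
K = 13003 (K = Add(10658, Mul(-1, -2345)) = Add(10658, 2345) = 13003)
Mul(Function('u')(Function('t')(Function('F')(2, 3))), K) = Mul(Pow(Add(1, Pow(2, 4)), 2), 13003) = Mul(Pow(Add(1, 16), 2), 13003) = Mul(Pow(17, 2), 13003) = Mul(289, 13003) = 3757867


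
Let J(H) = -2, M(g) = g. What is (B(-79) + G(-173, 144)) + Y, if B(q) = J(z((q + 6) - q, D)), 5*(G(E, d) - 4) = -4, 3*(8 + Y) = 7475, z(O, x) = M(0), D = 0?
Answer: 37273/15 ≈ 2484.9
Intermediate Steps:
z(O, x) = 0
Y = 7451/3 (Y = -8 + (⅓)*7475 = -8 + 7475/3 = 7451/3 ≈ 2483.7)
G(E, d) = 16/5 (G(E, d) = 4 + (⅕)*(-4) = 4 - ⅘ = 16/5)
B(q) = -2
(B(-79) + G(-173, 144)) + Y = (-2 + 16/5) + 7451/3 = 6/5 + 7451/3 = 37273/15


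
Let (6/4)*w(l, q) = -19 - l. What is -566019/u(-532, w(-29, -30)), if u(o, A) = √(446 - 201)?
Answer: -566019*√5/35 ≈ -36162.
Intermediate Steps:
w(l, q) = -38/3 - 2*l/3 (w(l, q) = 2*(-19 - l)/3 = -38/3 - 2*l/3)
u(o, A) = 7*√5 (u(o, A) = √245 = 7*√5)
-566019/u(-532, w(-29, -30)) = -566019*√5/35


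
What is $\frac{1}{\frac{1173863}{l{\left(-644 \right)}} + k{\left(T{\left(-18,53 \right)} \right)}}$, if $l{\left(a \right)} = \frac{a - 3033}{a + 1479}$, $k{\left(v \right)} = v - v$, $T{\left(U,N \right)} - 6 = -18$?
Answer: $- \frac{3677}{980175605} \approx -3.7514 \cdot 10^{-6}$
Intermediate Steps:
$T{\left(U,N \right)} = -12$ ($T{\left(U,N \right)} = 6 - 18 = -12$)
$k{\left(v \right)} = 0$
$l{\left(a \right)} = \frac{-3033 + a}{1479 + a}$
$\frac{1}{\frac{1173863}{l{\left(-644 \right)}} + k{\left(T{\left(-18,53 \right)} \right)}} = \frac{1}{\frac{1173863}{\frac{1}{1479 - 644} \left(-3033 - 644\right)} + 0} = \frac{1}{\frac{1173863}{\frac{1}{835} \left(-3677\right)} + 0} = \frac{1}{\frac{1173863}{- \frac{3677}{835}} + 0} = \frac{1}{1173863 \left(- \frac{835}{3677}\right) + 0} = \frac{1}{- \frac{980175605}{3677} + 0} = \frac{1}{- \frac{980175605}{3677}} = - \frac{3677}{980175605}$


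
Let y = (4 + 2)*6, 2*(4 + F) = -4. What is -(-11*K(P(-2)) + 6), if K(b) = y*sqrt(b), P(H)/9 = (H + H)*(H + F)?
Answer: -6 + 4752*sqrt(2) ≈ 6714.3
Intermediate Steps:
F = -6 (F = -4 + (1/2)*(-4) = -4 - 2 = -6)
P(H) = 18*H*(-6 + H) (P(H) = 9*((H + H)*(H - 6)) = 9*((2*H)*(-6 + H)) = 9*(2*H*(-6 + H)) = 18*H*(-6 + H))
y = 36 (y = 6*6 = 36)
K(b) = 36*sqrt(b)
-(-11*K(P(-2)) + 6) = -(-396*sqrt(18*(-2)*(-6 - 2)) + 6) = -(-396*sqrt(18*(-2)*(-8)) + 6) = -(-396*sqrt(288) + 6) = -(-396*12*sqrt(2) + 6) = -(-4752*sqrt(2) + 6) = -(6 - 4752*sqrt(2)) = -6 + 4752*sqrt(2)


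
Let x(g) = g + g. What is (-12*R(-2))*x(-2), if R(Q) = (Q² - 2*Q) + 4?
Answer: 576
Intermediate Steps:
R(Q) = 4 + Q² - 2*Q
x(g) = 2*g
(-12*R(-2))*x(-2) = (-12*(4 + (-2)² - 2*(-2)))*(2*(-2)) = -12*(4 + 4 + 4)*(-4) = -12*12*(-4) = -144*(-4) = 576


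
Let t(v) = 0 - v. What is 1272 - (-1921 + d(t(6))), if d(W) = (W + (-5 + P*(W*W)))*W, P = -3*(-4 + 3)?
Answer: 3775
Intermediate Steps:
t(v) = -v
P = 3 (P = -3*(-1) = 3)
d(W) = W*(-5 + W + 3*W²) (d(W) = (W + (-5 + 3*(W*W)))*W = (W + (-5 + 3*W²))*W = (-5 + W + 3*W²)*W = W*(-5 + W + 3*W²))
1272 - (-1921 + d(t(6))) = 1272 - (-1921 + (-1*6)*(-5 - 1*6 + 3*(-1*6)²)) = 1272 - (-1921 - 6*(-5 - 6 + 3*(-6)²)) = 1272 - (-1921 - 6*(-5 - 6 + 3*36)) = 1272 - (-1921 - 6*(-5 - 6 + 108)) = 1272 - (-1921 - 6*97) = 1272 - (-1921 - 582) = 1272 - 1*(-2503) = 1272 + 2503 = 3775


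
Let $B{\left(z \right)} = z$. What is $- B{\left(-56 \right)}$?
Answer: $56$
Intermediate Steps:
$- B{\left(-56 \right)} = \left(-1\right) \left(-56\right) = 56$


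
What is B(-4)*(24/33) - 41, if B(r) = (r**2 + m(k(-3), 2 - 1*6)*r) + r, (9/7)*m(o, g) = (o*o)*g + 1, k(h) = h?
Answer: 4645/99 ≈ 46.919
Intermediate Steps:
m(o, g) = 7/9 + 7*g*o**2/9 (m(o, g) = 7*((o*o)*g + 1)/9 = 7*(o**2*g + 1)/9 = 7*(g*o**2 + 1)/9 = 7*(1 + g*o**2)/9 = 7/9 + 7*g*o**2/9)
B(r) = r**2 - 236*r/9 (B(r) = (r**2 + (7/9 + (7/9)*(2 - 1*6)*(-3)**2)*r) + r = (r**2 + (7/9 + (7/9)*(2 - 6)*9)*r) + r = (r**2 + (7/9 + (7/9)*(-4)*9)*r) + r = (r**2 + (7/9 - 28)*r) + r = (r**2 - 245*r/9) + r = r**2 - 236*r/9)
B(-4)*(24/33) - 41 = ((1/9)*(-4)*(-236 + 9*(-4)))*(24/33) - 41 = ((1/9)*(-4)*(-236 - 36))*(24*(1/33)) - 41 = ((1/9)*(-4)*(-272))*(8/11) - 41 = (1088/9)*(8/11) - 41 = 8704/99 - 41 = 4645/99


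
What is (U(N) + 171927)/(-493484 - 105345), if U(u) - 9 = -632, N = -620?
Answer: -3496/12221 ≈ -0.28607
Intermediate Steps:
U(u) = -623 (U(u) = 9 - 632 = -623)
(U(N) + 171927)/(-493484 - 105345) = (-623 + 171927)/(-493484 - 105345) = 171304/(-598829) = 171304*(-1/598829) = -3496/12221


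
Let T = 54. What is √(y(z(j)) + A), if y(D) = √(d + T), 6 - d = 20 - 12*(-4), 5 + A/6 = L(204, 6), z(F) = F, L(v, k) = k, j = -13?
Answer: √(6 + 2*I*√2) ≈ 2.5133 + 0.56269*I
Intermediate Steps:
A = 6 (A = -30 + 6*6 = -30 + 36 = 6)
d = -62 (d = 6 - (20 - 12*(-4)) = 6 - (20 + 48) = 6 - 1*68 = 6 - 68 = -62)
y(D) = 2*I*√2 (y(D) = √(-62 + 54) = √(-8) = 2*I*√2)
√(y(z(j)) + A) = √(2*I*√2 + 6) = √(6 + 2*I*√2)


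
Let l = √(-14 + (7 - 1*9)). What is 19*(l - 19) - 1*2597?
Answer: -2958 + 76*I ≈ -2958.0 + 76.0*I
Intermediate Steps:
l = 4*I (l = √(-14 + (7 - 9)) = √(-14 - 2) = √(-16) = 4*I ≈ 4.0*I)
19*(l - 19) - 1*2597 = 19*(4*I - 19) - 1*2597 = 19*(-19 + 4*I) - 2597 = (-361 + 76*I) - 2597 = -2958 + 76*I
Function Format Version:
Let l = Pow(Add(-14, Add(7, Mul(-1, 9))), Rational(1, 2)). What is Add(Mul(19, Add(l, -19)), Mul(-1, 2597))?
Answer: Add(-2958, Mul(76, I)) ≈ Add(-2958.0, Mul(76.000, I))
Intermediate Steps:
l = Mul(4, I) (l = Pow(Add(-14, Add(7, -9)), Rational(1, 2)) = Pow(Add(-14, -2), Rational(1, 2)) = Pow(-16, Rational(1, 2)) = Mul(4, I) ≈ Mul(4.0000, I))
Add(Mul(19, Add(l, -19)), Mul(-1, 2597)) = Add(Mul(19, Add(Mul(4, I), -19)), Mul(-1, 2597)) = Add(Mul(19, Add(-19, Mul(4, I))), -2597) = Add(Add(-361, Mul(76, I)), -2597) = Add(-2958, Mul(76, I))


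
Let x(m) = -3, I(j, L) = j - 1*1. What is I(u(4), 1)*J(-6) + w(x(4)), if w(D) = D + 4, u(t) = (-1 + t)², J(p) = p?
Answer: -47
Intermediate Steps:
I(j, L) = -1 + j (I(j, L) = j - 1 = -1 + j)
w(D) = 4 + D
I(u(4), 1)*J(-6) + w(x(4)) = (-1 + (-1 + 4)²)*(-6) + (4 - 3) = (-1 + 3²)*(-6) + 1 = (-1 + 9)*(-6) + 1 = 8*(-6) + 1 = -48 + 1 = -47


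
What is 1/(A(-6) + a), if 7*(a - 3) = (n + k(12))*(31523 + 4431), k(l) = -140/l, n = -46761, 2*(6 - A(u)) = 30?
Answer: -21/5044993498 ≈ -4.1625e-9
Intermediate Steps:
A(u) = -9 (A(u) = 6 - 1/2*30 = 6 - 15 = -9)
a = -5044993309/21 (a = 3 + ((-46761 - 140/12)*(31523 + 4431))/7 = 3 + ((-46761 - 140*1/12)*35954)/7 = 3 + ((-46761 - 35/3)*35954)/7 = 3 + (-140318/3*35954)/7 = 3 + (1/7)*(-5044993372/3) = 3 - 5044993372/21 = -5044993309/21 ≈ -2.4024e+8)
1/(A(-6) + a) = 1/(-9 - 5044993309/21) = 1/(-5044993498/21) = -21/5044993498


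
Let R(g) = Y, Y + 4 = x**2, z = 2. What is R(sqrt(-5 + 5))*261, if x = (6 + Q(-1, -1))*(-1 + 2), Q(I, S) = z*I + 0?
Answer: 3132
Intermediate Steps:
Q(I, S) = 2*I (Q(I, S) = 2*I + 0 = 2*I)
x = 4 (x = (6 + 2*(-1))*(-1 + 2) = (6 - 2)*1 = 4*1 = 4)
Y = 12 (Y = -4 + 4**2 = -4 + 16 = 12)
R(g) = 12
R(sqrt(-5 + 5))*261 = 12*261 = 3132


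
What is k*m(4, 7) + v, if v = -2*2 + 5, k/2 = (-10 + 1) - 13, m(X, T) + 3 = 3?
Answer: 1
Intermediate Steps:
m(X, T) = 0 (m(X, T) = -3 + 3 = 0)
k = -44 (k = 2*((-10 + 1) - 13) = 2*(-9 - 13) = 2*(-22) = -44)
v = 1 (v = -4 + 5 = 1)
k*m(4, 7) + v = -44*0 + 1 = 0 + 1 = 1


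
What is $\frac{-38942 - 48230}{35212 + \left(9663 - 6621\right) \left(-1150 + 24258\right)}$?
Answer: $- \frac{589}{475201} \approx -0.0012395$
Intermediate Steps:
$\frac{-38942 - 48230}{35212 + \left(9663 - 6621\right) \left(-1150 + 24258\right)} = - \frac{87172}{35212 + 3042 \cdot 23108} = - \frac{87172}{35212 + 70294536} = - \frac{87172}{70329748} = \left(-87172\right) \frac{1}{70329748} = - \frac{589}{475201}$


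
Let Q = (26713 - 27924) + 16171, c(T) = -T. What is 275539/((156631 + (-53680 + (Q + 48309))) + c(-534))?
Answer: 275539/166754 ≈ 1.6524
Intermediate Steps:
Q = 14960 (Q = -1211 + 16171 = 14960)
275539/((156631 + (-53680 + (Q + 48309))) + c(-534)) = 275539/((156631 + (-53680 + (14960 + 48309))) - 1*(-534)) = 275539/((156631 + (-53680 + 63269)) + 534) = 275539/((156631 + 9589) + 534) = 275539/(166220 + 534) = 275539/166754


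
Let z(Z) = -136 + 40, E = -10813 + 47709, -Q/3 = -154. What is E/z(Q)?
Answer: -1153/3 ≈ -384.33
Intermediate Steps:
Q = 462 (Q = -3*(-154) = 462)
E = 36896
z(Z) = -96
E/z(Q) = 36896/(-96) = 36896*(-1/96) = -1153/3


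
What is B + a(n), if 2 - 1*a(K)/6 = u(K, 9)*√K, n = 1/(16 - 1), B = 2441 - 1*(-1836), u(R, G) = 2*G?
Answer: 4289 - 36*√15/5 ≈ 4261.1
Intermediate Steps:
B = 4277 (B = 2441 + 1836 = 4277)
n = 1/15 ≈ 0.066667
a(K) = 12 - 108*√K (a(K) = 12 - 6*2*9*√K = 12 - 108*√K)
B + a(n) = 4277 + (12 - 36*√15/5) = 4289 - 36*√15/5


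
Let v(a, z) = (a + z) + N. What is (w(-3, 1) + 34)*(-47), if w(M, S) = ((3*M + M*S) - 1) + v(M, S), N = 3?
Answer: -1034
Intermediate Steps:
v(a, z) = 3 + a + z (v(a, z) = (a + z) + 3 = 3 + a + z)
w(M, S) = 2 + S + 4*M + M*S (w(M, S) = ((3*M + M*S) - 1) + (3 + M + S) = (-1 + 3*M + M*S) + (3 + M + S) = 2 + S + 4*M + M*S)
(w(-3, 1) + 34)*(-47) = ((2 + 1 + 4*(-3) - 3*1) + 34)*(-47) = ((2 + 1 - 12 - 3) + 34)*(-47) = (-12 + 34)*(-47) = 22*(-47) = -1034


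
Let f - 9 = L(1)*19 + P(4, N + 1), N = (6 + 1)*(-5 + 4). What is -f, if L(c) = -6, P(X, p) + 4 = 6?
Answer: 103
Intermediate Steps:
N = -7 (N = 7*(-1) = -7)
P(X, p) = 2 (P(X, p) = -4 + 6 = 2)
f = -103 (f = 9 + (-6*19 + 2) = 9 + (-114 + 2) = 9 - 112 = -103)
-f = -1*(-103) = 103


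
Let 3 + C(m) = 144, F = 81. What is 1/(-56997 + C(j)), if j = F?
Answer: -1/56856 ≈ -1.7588e-5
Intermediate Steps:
j = 81
C(m) = 141 (C(m) = -3 + 144 = 141)
1/(-56997 + C(j)) = 1/(-56997 + 141) = 1/(-56856) = -1/56856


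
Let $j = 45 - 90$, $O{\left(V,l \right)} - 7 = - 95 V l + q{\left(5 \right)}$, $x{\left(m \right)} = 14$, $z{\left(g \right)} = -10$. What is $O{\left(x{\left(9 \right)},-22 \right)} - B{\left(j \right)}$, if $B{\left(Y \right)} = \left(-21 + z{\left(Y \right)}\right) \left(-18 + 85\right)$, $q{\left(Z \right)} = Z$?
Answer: $31349$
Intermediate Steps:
$O{\left(V,l \right)} = 12 - 95 V l$ ($O{\left(V,l \right)} = 7 + \left(- 95 V l + 5\right) = 7 - \left(-5 + 95 V l\right) = 12 - 95 V l$)
$j = -45$ ($j = 45 - 90 = -45$)
$B{\left(Y \right)} = -2077$ ($B{\left(Y \right)} = \left(-21 - 10\right) \left(-18 + 85\right) = \left(-31\right) 67 = -2077$)
$O{\left(x{\left(9 \right)},-22 \right)} - B{\left(j \right)} = \left(12 - 1330 \left(-22\right)\right) - -2077 = \left(12 + 29260\right) + 2077 = 29272 + 2077 = 31349$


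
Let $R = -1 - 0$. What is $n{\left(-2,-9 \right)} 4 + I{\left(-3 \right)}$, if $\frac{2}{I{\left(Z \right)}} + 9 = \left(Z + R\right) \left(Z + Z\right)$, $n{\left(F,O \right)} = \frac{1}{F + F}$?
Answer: $- \frac{13}{15} \approx -0.86667$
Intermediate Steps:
$R = -1$ ($R = -1 + 0 = -1$)
$n{\left(F,O \right)} = \frac{1}{2 F}$
$I{\left(Z \right)} = \frac{2}{-9 + 2 Z \left(-1 + Z\right)}$ ($I{\left(Z \right)} = \frac{2}{-9 + \left(Z - 1\right) \left(Z + Z\right)} = \frac{2}{-9 + \left(-1 + Z\right) 2 Z} = \frac{2}{-9 + 2 Z \left(-1 + Z\right)}$)
$n{\left(-2,-9 \right)} 4 + I{\left(-3 \right)} = \frac{1}{2 \left(-2\right)} 4 + \frac{2}{-9 - -6 + 2 \left(-3\right)^{2}} = \frac{1}{2} \left(- \frac{1}{2}\right) 4 + \frac{2}{-9 + 6 + 2 \cdot 9} = \left(- \frac{1}{4}\right) 4 + \frac{2}{-9 + 6 + 18} = -1 + \frac{2}{15} = - \frac{13}{15}$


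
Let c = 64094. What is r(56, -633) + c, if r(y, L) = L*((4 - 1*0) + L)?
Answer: 462251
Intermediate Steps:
r(y, L) = L*(4 + L) (r(y, L) = L*((4 + 0) + L) = L*(4 + L))
r(56, -633) + c = -633*(4 - 633) + 64094 = -633*(-629) + 64094 = 398157 + 64094 = 462251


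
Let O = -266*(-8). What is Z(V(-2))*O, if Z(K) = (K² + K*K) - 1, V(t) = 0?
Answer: -2128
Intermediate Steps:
Z(K) = -1 + 2*K² (Z(K) = (K² + K²) - 1 = 2*K² - 1 = -1 + 2*K²)
O = 2128
Z(V(-2))*O = (-1 + 2*0²)*2128 = (-1 + 2*0)*2128 = (-1 + 0)*2128 = -1*2128 = -2128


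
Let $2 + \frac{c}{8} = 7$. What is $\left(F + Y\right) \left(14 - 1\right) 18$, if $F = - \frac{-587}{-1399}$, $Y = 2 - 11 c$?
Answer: $- \frac{143523666}{1399} \approx -1.0259 \cdot 10^{5}$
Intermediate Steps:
$c = 40$ ($c = -16 + 8 \cdot 7 = -16 + 56 = 40$)
$Y = -438$ ($Y = 2 - 440 = -438$)
$F = - \frac{587}{1399}$ ($F = - \frac{\left(-587\right) \left(-1\right)}{1399} = \left(-1\right) \frac{587}{1399} = - \frac{587}{1399} \approx -0.41959$)
$\left(F + Y\right) \left(14 - 1\right) 18 = \left(- \frac{587}{1399} - 438\right) \left(14 - 1\right) 18 = - \frac{613349 \cdot 13 \cdot 18}{1399} = \left(- \frac{613349}{1399}\right) 234 = - \frac{143523666}{1399}$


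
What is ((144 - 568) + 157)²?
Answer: 71289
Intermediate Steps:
((144 - 568) + 157)² = (-424 + 157)² = (-267)² = 71289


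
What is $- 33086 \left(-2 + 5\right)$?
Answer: $-99258$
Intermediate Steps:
$- 33086 \left(-2 + 5\right) = \left(-33086\right) 3 = -99258$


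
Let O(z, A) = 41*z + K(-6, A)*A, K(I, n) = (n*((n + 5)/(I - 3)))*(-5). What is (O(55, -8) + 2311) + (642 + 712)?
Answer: 17440/3 ≈ 5813.3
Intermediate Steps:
K(I, n) = -5*n*(5 + n)/(-3 + I) (K(I, n) = (n*((5 + n)/(-3 + I)))*(-5) = (n*(5 + n)/(-3 + I))*(-5) = -5*n*(5 + n)/(-3 + I))
O(z, A) = 41*z + 5*A²*(5 + A)/9 (O(z, A) = 41*z + (-5*A*(5 + A)/(-3 - 6))*A = 41*z + (-5*A*(5 + A)/(-9))*A = 41*z + (-5*A*(-⅑)*(5 + A))*A = 41*z + (5*A*(5 + A)/9)*A = 41*z + 5*A²*(5 + A)/9)
(O(55, -8) + 2311) + (642 + 712) = ((41*55 + (5/9)*(-8)²*(5 - 8)) + 2311) + (642 + 712) = ((2255 + (5/9)*64*(-3)) + 2311) + 1354 = ((2255 - 320/3) + 2311) + 1354 = (6445/3 + 2311) + 1354 = 13378/3 + 1354 = 17440/3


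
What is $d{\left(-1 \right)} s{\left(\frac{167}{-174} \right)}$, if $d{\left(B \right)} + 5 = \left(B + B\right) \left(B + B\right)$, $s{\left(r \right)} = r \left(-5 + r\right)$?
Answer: $- \frac{173179}{30276} \approx -5.72$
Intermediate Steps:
$d{\left(B \right)} = -5 + 4 B^{2}$ ($d{\left(B \right)} = -5 + \left(B + B\right) \left(B + B\right) = -5 + 2 B 2 B = -5 + 4 B^{2}$)
$d{\left(-1 \right)} s{\left(\frac{167}{-174} \right)} = \left(-5 + 4 \left(-1\right)^{2}\right) \frac{167}{-174} \left(-5 + \frac{167}{-174}\right) = \left(-5 + 4 \cdot 1\right) 167 \left(- \frac{1}{174}\right) \left(-5 + 167 \left(- \frac{1}{174}\right)\right) = \left(-5 + 4\right) \left(- \frac{167 \left(-5 - \frac{167}{174}\right)}{174}\right) = - \frac{\left(-167\right) \left(-1037\right)}{174 \cdot 174} = \left(-1\right) \frac{173179}{30276} = - \frac{173179}{30276}$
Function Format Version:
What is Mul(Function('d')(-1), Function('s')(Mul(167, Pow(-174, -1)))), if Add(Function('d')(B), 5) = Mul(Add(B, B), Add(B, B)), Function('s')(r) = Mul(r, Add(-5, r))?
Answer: Rational(-173179, 30276) ≈ -5.7200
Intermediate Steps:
Function('d')(B) = Add(-5, Mul(4, Pow(B, 2))) (Function('d')(B) = Add(-5, Mul(Add(B, B), Add(B, B))) = Add(-5, Mul(Mul(2, B), Mul(2, B))) = Add(-5, Mul(4, Pow(B, 2))))
Mul(Function('d')(-1), Function('s')(Mul(167, Pow(-174, -1)))) = Mul(Add(-5, Mul(4, Pow(-1, 2))), Mul(Mul(167, Pow(-174, -1)), Add(-5, Mul(167, Pow(-174, -1))))) = Mul(Add(-5, Mul(4, 1)), Mul(Mul(167, Rational(-1, 174)), Add(-5, Mul(167, Rational(-1, 174))))) = Mul(Add(-5, 4), Mul(Rational(-167, 174), Add(-5, Rational(-167, 174)))) = Mul(-1, Mul(Rational(-167, 174), Rational(-1037, 174))) = Mul(-1, Rational(173179, 30276)) = Rational(-173179, 30276)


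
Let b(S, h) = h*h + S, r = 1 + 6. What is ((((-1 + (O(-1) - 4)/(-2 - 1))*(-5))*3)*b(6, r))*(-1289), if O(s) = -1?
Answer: 708950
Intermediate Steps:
r = 7
b(S, h) = S + h**2 (b(S, h) = h**2 + S = S + h**2)
((((-1 + (O(-1) - 4)/(-2 - 1))*(-5))*3)*b(6, r))*(-1289) = ((((-1 + (-1 - 4)/(-2 - 1))*(-5))*3)*(6 + 7**2))*(-1289) = ((((-1 - 5/(-3))*(-5))*3)*(6 + 49))*(-1289) = ((((-1 - 5*(-1/3))*(-5))*3)*55)*(-1289) = ((((-1 + 5/3)*(-5))*3)*55)*(-1289) = ((((2/3)*(-5))*3)*55)*(-1289) = (-10/3*3*55)*(-1289) = -10*55*(-1289) = -550*(-1289) = 708950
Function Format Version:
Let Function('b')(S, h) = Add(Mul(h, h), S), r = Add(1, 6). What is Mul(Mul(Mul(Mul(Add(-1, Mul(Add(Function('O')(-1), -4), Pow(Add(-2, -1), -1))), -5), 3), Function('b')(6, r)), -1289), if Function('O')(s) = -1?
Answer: 708950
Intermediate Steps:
r = 7
Function('b')(S, h) = Add(S, Pow(h, 2)) (Function('b')(S, h) = Add(Pow(h, 2), S) = Add(S, Pow(h, 2)))
Mul(Mul(Mul(Mul(Add(-1, Mul(Add(Function('O')(-1), -4), Pow(Add(-2, -1), -1))), -5), 3), Function('b')(6, r)), -1289) = Mul(Mul(Mul(Mul(Add(-1, Mul(Add(-1, -4), Pow(Add(-2, -1), -1))), -5), 3), Add(6, Pow(7, 2))), -1289) = Mul(Mul(Mul(Mul(Add(-1, Mul(-5, Pow(-3, -1))), -5), 3), Add(6, 49)), -1289) = Mul(Mul(Mul(Mul(Add(-1, Mul(-5, Rational(-1, 3))), -5), 3), 55), -1289) = Mul(Mul(Mul(Mul(Add(-1, Rational(5, 3)), -5), 3), 55), -1289) = Mul(Mul(Mul(Mul(Rational(2, 3), -5), 3), 55), -1289) = Mul(Mul(Mul(Rational(-10, 3), 3), 55), -1289) = Mul(Mul(-10, 55), -1289) = Mul(-550, -1289) = 708950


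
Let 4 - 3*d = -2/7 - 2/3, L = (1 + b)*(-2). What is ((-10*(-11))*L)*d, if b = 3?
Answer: -91520/63 ≈ -1452.7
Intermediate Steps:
L = -8 (L = (1 + 3)*(-2) = 4*(-2) = -8)
d = 104/63 (d = 4/3 - (-2/7 - 2/3)/3 = 4/3 - 1/3*(-20/21) = 4/3 + 20/63 = 104/63 ≈ 1.6508)
((-10*(-11))*L)*d = (-10*(-11)*(-8))*(104/63) = (110*(-8))*(104/63) = -880*104/63 = -91520/63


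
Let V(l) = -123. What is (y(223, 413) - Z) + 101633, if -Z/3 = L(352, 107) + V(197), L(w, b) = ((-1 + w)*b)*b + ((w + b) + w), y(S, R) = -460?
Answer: 12159034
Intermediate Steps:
L(w, b) = b + 2*w + b²*(-1 + w) (L(w, b) = (b*(-1 + w))*b + ((b + w) + w) = b²*(-1 + w) + (b + 2*w) = b + 2*w + b²*(-1 + w))
Z = -12057861 (Z = -3*((107 - 1*107² + 2*352 + 352*107²) - 123) = -3*((107 - 1*11449 + 704 + 352*11449) - 123) = -3*((107 - 11449 + 704 + 4030048) - 123) = -3*(4019410 - 123) = -3*4019287 = -12057861)
(y(223, 413) - Z) + 101633 = (-460 - 1*(-12057861)) + 101633 = (-460 + 12057861) + 101633 = 12057401 + 101633 = 12159034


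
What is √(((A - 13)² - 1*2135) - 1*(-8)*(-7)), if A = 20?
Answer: 3*I*√238 ≈ 46.282*I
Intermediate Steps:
√(((A - 13)² - 1*2135) - 1*(-8)*(-7)) = √(((20 - 13)² - 1*2135) - 1*(-8)*(-7)) = √((7² - 2135) + 8*(-7)) = √((49 - 2135) - 56) = √(-2086 - 56) = √(-2142) = 3*I*√238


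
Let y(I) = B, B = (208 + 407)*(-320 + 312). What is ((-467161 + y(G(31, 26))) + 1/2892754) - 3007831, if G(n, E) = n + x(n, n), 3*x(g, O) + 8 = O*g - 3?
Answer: -10066529357647/2892754 ≈ -3.4799e+6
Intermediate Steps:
x(g, O) = -11/3 + O*g/3 (x(g, O) = -8/3 + (O*g - 3)/3 = -8/3 + (-3 + O*g)/3 = -8/3 + (-1 + O*g/3) = -11/3 + O*g/3)
G(n, E) = -11/3 + n + n²/3 (G(n, E) = n + (-11/3 + n*n/3) = n + (-11/3 + n²/3) = -11/3 + n + n²/3)
B = -4920 (B = 615*(-8) = -4920)
y(I) = -4920
((-467161 + y(G(31, 26))) + 1/2892754) - 3007831 = ((-467161 - 4920) + 1/2892754) - 3007831 = (-472081 + 1/2892754) - 3007831 = -1365614201073/2892754 - 3007831 = -10066529357647/2892754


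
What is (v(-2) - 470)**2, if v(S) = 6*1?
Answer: 215296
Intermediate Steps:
v(S) = 6
(v(-2) - 470)**2 = (6 - 470)**2 = (-464)**2 = 215296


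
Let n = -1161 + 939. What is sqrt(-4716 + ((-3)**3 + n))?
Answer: I*sqrt(4965) ≈ 70.463*I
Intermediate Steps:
n = -222
sqrt(-4716 + ((-3)**3 + n)) = sqrt(-4716 + ((-3)**3 - 222)) = sqrt(-4716 + (-27 - 222)) = sqrt(-4716 - 249) = sqrt(-4965) = I*sqrt(4965)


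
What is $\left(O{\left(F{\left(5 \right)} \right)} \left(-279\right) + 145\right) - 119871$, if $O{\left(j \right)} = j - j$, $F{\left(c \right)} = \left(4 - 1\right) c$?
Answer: $-119726$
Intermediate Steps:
$F{\left(c \right)} = 3 c$
$O{\left(j \right)} = 0$
$\left(O{\left(F{\left(5 \right)} \right)} \left(-279\right) + 145\right) - 119871 = \left(0 \left(-279\right) + 145\right) - 119871 = \left(0 + 145\right) - 119871 = 145 - 119871 = -119726$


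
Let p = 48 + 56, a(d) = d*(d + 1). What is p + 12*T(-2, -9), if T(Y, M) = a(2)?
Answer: 176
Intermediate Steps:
a(d) = d*(1 + d)
T(Y, M) = 6 (T(Y, M) = 2*(1 + 2) = 2*3 = 6)
p = 104
p + 12*T(-2, -9) = 104 + 12*6 = 104 + 72 = 176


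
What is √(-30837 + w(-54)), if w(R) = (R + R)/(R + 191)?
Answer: I*√578794449/137 ≈ 175.61*I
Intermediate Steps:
w(R) = 2*R/(191 + R) (w(R) = (2*R)/(191 + R) = 2*R/(191 + R))
√(-30837 + w(-54)) = √(-30837 + 2*(-54)/(191 - 54)) = √(-30837 + 2*(-54)/137) = √(-30837 + 2*(-54)*(1/137)) = √(-30837 - 108/137) = √(-4224777/137) = I*√578794449/137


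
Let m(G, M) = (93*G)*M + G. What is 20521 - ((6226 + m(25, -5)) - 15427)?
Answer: 41322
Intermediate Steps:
m(G, M) = G + 93*G*M (m(G, M) = 93*G*M + G = G + 93*G*M)
20521 - ((6226 + m(25, -5)) - 15427) = 20521 - ((6226 + 25*(1 + 93*(-5))) - 15427) = 20521 - ((6226 + 25*(1 - 465)) - 15427) = 20521 - ((6226 + 25*(-464)) - 15427) = 20521 - ((6226 - 11600) - 15427) = 20521 - (-5374 - 15427) = 20521 - 1*(-20801) = 20521 + 20801 = 41322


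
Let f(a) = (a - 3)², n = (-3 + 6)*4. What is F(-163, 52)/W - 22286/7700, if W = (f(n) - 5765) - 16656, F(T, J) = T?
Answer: -2257337/781900 ≈ -2.8870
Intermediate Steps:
n = 12 (n = 3*4 = 12)
f(a) = (-3 + a)²
W = -22340 (W = ((-3 + 12)² - 5765) - 16656 = (9² - 5765) - 16656 = (81 - 5765) - 16656 = -5684 - 16656 = -22340)
F(-163, 52)/W - 22286/7700 = -163/(-22340) - 22286/7700 = -163*(-1/22340) - 22286*1/7700 = 163/22340 - 1013/350 = -2257337/781900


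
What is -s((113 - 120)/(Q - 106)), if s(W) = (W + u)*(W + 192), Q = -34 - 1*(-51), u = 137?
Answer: -208559000/7921 ≈ -26330.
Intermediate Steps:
Q = 17 (Q = -34 + 51 = 17)
s(W) = (137 + W)*(192 + W) (s(W) = (W + 137)*(W + 192) = (137 + W)*(192 + W))
-s((113 - 120)/(Q - 106)) = -(26304 + ((113 - 120)/(17 - 106))² + 329*((113 - 120)/(17 - 106))) = -(26304 + (-7/(-89))² + 329*(-7/(-89))) = -(26304 + (-7*(-1/89))² + 329*(-7*(-1/89))) = -(26304 + (7/89)² + 329*(7/89)) = -(26304 + 49/7921 + 2303/89) = -1*208559000/7921 = -208559000/7921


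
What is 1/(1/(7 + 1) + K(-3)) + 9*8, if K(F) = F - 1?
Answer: 2224/31 ≈ 71.742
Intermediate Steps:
K(F) = -1 + F
1/(1/(7 + 1) + K(-3)) + 9*8 = 1/(1/(7 + 1) + (-1 - 3)) + 9*8 = 1/(1/8 - 4) + 72 = 1/(⅛ - 4) + 72 = 1/(-31/8) + 72 = -8/31 + 72 = 2224/31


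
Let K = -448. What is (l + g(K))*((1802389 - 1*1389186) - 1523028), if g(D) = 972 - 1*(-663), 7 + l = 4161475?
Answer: -4620315786975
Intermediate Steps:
l = 4161468 (l = -7 + 4161475 = 4161468)
g(D) = 1635 (g(D) = 972 + 663 = 1635)
(l + g(K))*((1802389 - 1*1389186) - 1523028) = (4161468 + 1635)*((1802389 - 1*1389186) - 1523028) = 4163103*((1802389 - 1389186) - 1523028) = 4163103*(413203 - 1523028) = 4163103*(-1109825) = -4620315786975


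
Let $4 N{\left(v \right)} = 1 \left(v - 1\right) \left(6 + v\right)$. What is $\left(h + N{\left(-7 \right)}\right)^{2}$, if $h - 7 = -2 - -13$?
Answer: $400$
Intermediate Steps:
$N{\left(v \right)} = \frac{\left(-1 + v\right) \left(6 + v\right)}{4}$ ($N{\left(v \right)} = \frac{1 \left(v - 1\right) \left(6 + v\right)}{4} = \frac{1 \left(-1 + v\right) \left(6 + v\right)}{4} = \frac{\left(-1 + v\right) \left(6 + v\right)}{4}$)
$h = 18$ ($h = 7 - -11 = 7 + \left(-2 + 13\right) = 7 + 11 = 18$)
$\left(h + N{\left(-7 \right)}\right)^{2} = \left(18 + \left(- \frac{3}{2} + \frac{\left(-7\right)^{2}}{4} + \frac{5}{4} \left(-7\right)\right)\right)^{2} = \left(18 - -2\right)^{2} = \left(18 + 2\right)^{2} = 20^{2} = 400$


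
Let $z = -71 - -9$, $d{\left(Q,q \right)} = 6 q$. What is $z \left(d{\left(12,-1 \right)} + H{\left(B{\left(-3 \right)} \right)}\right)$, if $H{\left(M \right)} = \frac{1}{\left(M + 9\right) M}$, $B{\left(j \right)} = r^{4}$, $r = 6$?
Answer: $\frac{314578049}{845640} \approx 372.0$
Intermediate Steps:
$B{\left(j \right)} = 1296$ ($B{\left(j \right)} = 6^{4} = 1296$)
$z = -62$ ($z = -71 + 9 = -62$)
$H{\left(M \right)} = \frac{1}{M \left(9 + M\right)}$ ($H{\left(M \right)} = \frac{1}{\left(9 + M\right) M} = \frac{1}{M \left(9 + M\right)}$)
$z \left(d{\left(12,-1 \right)} + H{\left(B{\left(-3 \right)} \right)}\right) = - 62 \left(6 \left(-1\right) + \frac{1}{1296 \left(9 + 1296\right)}\right) = - 62 \left(-6 + \frac{1}{1296 \cdot 1305}\right) = - 62 \left(-6 + \frac{1}{1296} \cdot \frac{1}{1305}\right) = - 62 \left(-6 + \frac{1}{1691280}\right) = \left(-62\right) \left(- \frac{10147679}{1691280}\right) = \frac{314578049}{845640}$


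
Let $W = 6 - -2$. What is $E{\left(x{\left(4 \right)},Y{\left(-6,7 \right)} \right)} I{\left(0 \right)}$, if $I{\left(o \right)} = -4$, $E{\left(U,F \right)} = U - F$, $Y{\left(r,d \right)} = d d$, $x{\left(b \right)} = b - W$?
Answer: $212$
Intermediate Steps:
$W = 8$ ($W = 6 + 2 = 8$)
$x{\left(b \right)} = -8 + b$ ($x{\left(b \right)} = b - 8 = -8 + b$)
$Y{\left(r,d \right)} = d^{2}$
$E{\left(x{\left(4 \right)},Y{\left(-6,7 \right)} \right)} I{\left(0 \right)} = \left(\left(-8 + 4\right) - 7^{2}\right) \left(-4\right) = \left(-4 - 49\right) \left(-4\right) = \left(-53\right) \left(-4\right) = 212$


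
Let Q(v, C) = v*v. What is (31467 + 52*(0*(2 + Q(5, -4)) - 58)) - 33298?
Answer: -4847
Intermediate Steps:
Q(v, C) = v²
(31467 + 52*(0*(2 + Q(5, -4)) - 58)) - 33298 = (31467 + 52*(0*(2 + 5²) - 58)) - 33298 = (31467 + 52*(0*(2 + 25) - 58)) - 33298 = (31467 + 52*(0*27 - 58)) - 33298 = (31467 + 52*(0 - 58)) - 33298 = (31467 + 52*(-58)) - 33298 = (31467 - 3016) - 33298 = 28451 - 33298 = -4847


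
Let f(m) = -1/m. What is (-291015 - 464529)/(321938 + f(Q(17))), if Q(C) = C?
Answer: -4281416/1824315 ≈ -2.3469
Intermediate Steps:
(-291015 - 464529)/(321938 + f(Q(17))) = (-291015 - 464529)/(321938 - 1/17) = -755544/(321938 - 1*1/17) = -755544/(321938 - 1/17) = -755544/5472945/17 = -755544*17/5472945 = -4281416/1824315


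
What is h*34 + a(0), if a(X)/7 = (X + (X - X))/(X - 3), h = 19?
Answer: 646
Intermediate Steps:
a(X) = 7*X/(-3 + X) (a(X) = 7*((X + (X - X))/(X - 3)) = 7*((X + 0)/(-3 + X)) = 7*(X/(-3 + X)) = 7*X/(-3 + X))
h*34 + a(0) = 19*34 + 7*0/(-3 + 0) = 646 + 7*0/(-3) = 646 + 7*0*(-⅓) = 646 + 0 = 646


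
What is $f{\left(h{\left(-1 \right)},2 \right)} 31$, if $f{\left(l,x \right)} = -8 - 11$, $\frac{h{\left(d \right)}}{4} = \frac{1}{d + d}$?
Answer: $-589$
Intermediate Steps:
$h{\left(d \right)} = \frac{2}{d}$ ($h{\left(d \right)} = \frac{4}{d + d} = \frac{4}{2 d} = 4 \frac{1}{2 d} = \frac{2}{d}$)
$f{\left(l,x \right)} = -19$ ($f{\left(l,x \right)} = -8 - 11 = -19$)
$f{\left(h{\left(-1 \right)},2 \right)} 31 = \left(-19\right) 31 = -589$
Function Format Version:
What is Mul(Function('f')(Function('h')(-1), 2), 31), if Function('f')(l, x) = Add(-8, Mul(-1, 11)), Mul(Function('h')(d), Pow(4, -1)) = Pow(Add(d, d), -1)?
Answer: -589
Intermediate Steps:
Function('h')(d) = Mul(2, Pow(d, -1)) (Function('h')(d) = Mul(4, Pow(Add(d, d), -1)) = Mul(4, Pow(Mul(2, d), -1)) = Mul(4, Mul(Rational(1, 2), Pow(d, -1))) = Mul(2, Pow(d, -1)))
Function('f')(l, x) = -19 (Function('f')(l, x) = Add(-8, -11) = -19)
Mul(Function('f')(Function('h')(-1), 2), 31) = Mul(-19, 31) = -589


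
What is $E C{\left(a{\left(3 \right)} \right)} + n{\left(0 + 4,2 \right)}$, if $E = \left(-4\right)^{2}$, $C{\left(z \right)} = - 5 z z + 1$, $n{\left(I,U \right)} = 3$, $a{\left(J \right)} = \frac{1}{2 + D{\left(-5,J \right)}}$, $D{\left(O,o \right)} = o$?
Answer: $\frac{79}{5} \approx 15.8$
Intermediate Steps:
$a{\left(J \right)} = \frac{1}{2 + J}$
$C{\left(z \right)} = 1 - 5 z^{2}$ ($C{\left(z \right)} = - 5 z^{2} + 1 = 1 - 5 z^{2}$)
$E = 16$
$E C{\left(a{\left(3 \right)} \right)} + n{\left(0 + 4,2 \right)} = 16 \left(1 - 5 \left(\frac{1}{2 + 3}\right)^{2}\right) + 3 = 16 \left(1 - 5 \left(\frac{1}{5}\right)^{2}\right) + 3 = 16 \left(1 - \frac{5}{25}\right) + 3 = 16 \left(1 - \frac{1}{5}\right) + 3 = 16 \cdot \frac{4}{5} + 3 = \frac{64}{5} + 3 = \frac{79}{5}$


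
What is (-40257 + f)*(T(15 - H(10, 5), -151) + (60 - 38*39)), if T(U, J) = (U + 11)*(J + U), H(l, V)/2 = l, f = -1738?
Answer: 99024210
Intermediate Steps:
H(l, V) = 2*l
T(U, J) = (11 + U)*(J + U)
(-40257 + f)*(T(15 - H(10, 5), -151) + (60 - 38*39)) = (-40257 - 1738)*(((15 - 2*10)² + 11*(-151) + 11*(15 - 2*10) - 151*(15 - 2*10)) + (60 - 38*39)) = -41995*(((15 - 1*20)² - 1661 + 11*(15 - 1*20) - 151*(15 - 1*20)) + (60 - 1482)) = -41995*(((15 - 20)² - 1661 + 11*(15 - 20) - 151*(15 - 20)) - 1422) = -41995*(((-5)² - 1661 + 11*(-5) - 151*(-5)) - 1422) = -41995*((25 - 1661 - 55 + 755) - 1422) = -41995*(-936 - 1422) = -41995*(-2358) = 99024210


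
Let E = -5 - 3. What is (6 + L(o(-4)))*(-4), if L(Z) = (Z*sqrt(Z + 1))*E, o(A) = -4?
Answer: -24 - 128*I*sqrt(3) ≈ -24.0 - 221.7*I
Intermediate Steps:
E = -8
L(Z) = -8*Z*sqrt(1 + Z) (L(Z) = (Z*sqrt(Z + 1))*(-8) = (Z*sqrt(1 + Z))*(-8) = -8*Z*sqrt(1 + Z))
(6 + L(o(-4)))*(-4) = (6 - 8*(-4)*sqrt(1 - 4))*(-4) = (6 - 8*(-4)*sqrt(-3))*(-4) = (6 - 8*(-4)*I*sqrt(3))*(-4) = (6 + 32*I*sqrt(3))*(-4) = -24 - 128*I*sqrt(3)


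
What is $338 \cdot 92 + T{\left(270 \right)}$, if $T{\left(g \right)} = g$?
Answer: $31366$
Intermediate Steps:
$338 \cdot 92 + T{\left(270 \right)} = 338 \cdot 92 + 270 = 31096 + 270 = 31366$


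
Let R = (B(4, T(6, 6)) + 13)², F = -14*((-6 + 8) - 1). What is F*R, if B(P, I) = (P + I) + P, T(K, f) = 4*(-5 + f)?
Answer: -8750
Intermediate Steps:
T(K, f) = -20 + 4*f
F = -14 (F = -14*(2 - 1) = -14*1 = -14)
B(P, I) = I + 2*P (B(P, I) = (I + P) + P = I + 2*P)
R = 625 (R = (((-20 + 4*6) + 2*4) + 13)² = (((-20 + 24) + 8) + 13)² = ((4 + 8) + 13)² = (12 + 13)² = 25² = 625)
F*R = -14*625 = -8750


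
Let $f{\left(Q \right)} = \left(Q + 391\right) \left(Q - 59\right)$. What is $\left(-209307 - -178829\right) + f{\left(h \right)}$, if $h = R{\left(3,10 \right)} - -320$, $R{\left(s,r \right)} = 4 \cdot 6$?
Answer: $178997$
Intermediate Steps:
$R{\left(s,r \right)} = 24$
$h = 344$ ($h = 24 - -320 = 24 + 320 = 344$)
$f{\left(Q \right)} = \left(-59 + Q\right) \left(391 + Q\right)$ ($f{\left(Q \right)} = \left(391 + Q\right) \left(-59 + Q\right) = \left(-59 + Q\right) \left(391 + Q\right)$)
$\left(-209307 - -178829\right) + f{\left(h \right)} = \left(-209307 - -178829\right) + \left(-23069 + 344^{2} + 332 \cdot 344\right) = \left(-209307 + 178829\right) + \left(-23069 + 118336 + 114208\right) = -30478 + 209475 = 178997$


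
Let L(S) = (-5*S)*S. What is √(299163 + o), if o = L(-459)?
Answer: I*√754242 ≈ 868.47*I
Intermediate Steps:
L(S) = -5*S²
o = -1053405 (o = -5*(-459)² = -5*210681 = -1053405)
√(299163 + o) = √(299163 - 1053405) = √(-754242) = I*√754242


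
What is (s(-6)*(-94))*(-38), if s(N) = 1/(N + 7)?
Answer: 3572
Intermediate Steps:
s(N) = 1/(7 + N)
(s(-6)*(-94))*(-38) = (-94/(7 - 6))*(-38) = (-94/1)*(-38) = (1*(-94))*(-38) = -94*(-38) = 3572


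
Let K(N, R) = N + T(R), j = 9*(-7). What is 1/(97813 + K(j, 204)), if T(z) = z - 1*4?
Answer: 1/97950 ≈ 1.0209e-5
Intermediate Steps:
j = -63
T(z) = -4 + z (T(z) = z - 4 = -4 + z)
K(N, R) = -4 + N + R (K(N, R) = N + (-4 + R) = -4 + N + R)
1/(97813 + K(j, 204)) = 1/(97813 + (-4 - 63 + 204)) = 1/(97813 + 137) = 1/97950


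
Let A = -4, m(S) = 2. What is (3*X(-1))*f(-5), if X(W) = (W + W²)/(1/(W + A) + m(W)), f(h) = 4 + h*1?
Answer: 0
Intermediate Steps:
f(h) = 4 + h
X(W) = (W + W²)/(2 + 1/(-4 + W)) (X(W) = (W + W²)/(1/(W - 4) + 2) = (W + W²)/(1/(-4 + W) + 2) = (W + W²)/(2 + 1/(-4 + W)))
(3*X(-1))*f(-5) = (3*(-(-4 + (-1)² - 3*(-1))/(-7 + 2*(-1))))*(4 - 5) = (3*(-(-4 + 1 + 3)/(-7 - 2)))*(-1) = (3*(-1*0/(-9)))*(-1) = (3*(-1*(-⅑)*0))*(-1) = (3*0)*(-1) = 0*(-1) = 0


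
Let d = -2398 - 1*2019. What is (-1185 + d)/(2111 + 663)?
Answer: -2801/1387 ≈ -2.0195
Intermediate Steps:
d = -4417 (d = -2398 - 2019 = -4417)
(-1185 + d)/(2111 + 663) = (-1185 - 4417)/(2111 + 663) = -5602/2774 = -5602*1/2774 = -2801/1387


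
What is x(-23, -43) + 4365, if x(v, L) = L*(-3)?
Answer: 4494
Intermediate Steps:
x(v, L) = -3*L
x(-23, -43) + 4365 = -3*(-43) + 4365 = 129 + 4365 = 4494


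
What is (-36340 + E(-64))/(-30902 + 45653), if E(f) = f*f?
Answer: -10748/4917 ≈ -2.1859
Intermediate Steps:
E(f) = f**2
(-36340 + E(-64))/(-30902 + 45653) = (-36340 + (-64)**2)/(-30902 + 45653) = (-36340 + 4096)/14751 = -32244*1/14751 = -10748/4917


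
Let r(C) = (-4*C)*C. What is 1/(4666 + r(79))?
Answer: -1/20298 ≈ -4.9266e-5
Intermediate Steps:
r(C) = -4*C²
1/(4666 + r(79)) = 1/(4666 - 4*79²) = 1/(4666 - 4*6241) = 1/(4666 - 24964) = 1/(-20298) = -1/20298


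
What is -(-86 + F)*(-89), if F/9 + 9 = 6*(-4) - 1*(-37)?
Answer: -4450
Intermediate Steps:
F = 36 (F = -81 + 9*(6*(-4) - 1*(-37)) = -81 + 9*(-24 + 37) = -81 + 9*13 = -81 + 117 = 36)
-(-86 + F)*(-89) = -(-86 + 36)*(-89) = -(-50)*(-89) = -1*4450 = -4450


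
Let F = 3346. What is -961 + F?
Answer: 2385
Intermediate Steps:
-961 + F = -961 + 3346 = 2385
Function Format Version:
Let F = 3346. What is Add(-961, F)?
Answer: 2385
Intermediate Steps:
Add(-961, F) = Add(-961, 3346) = 2385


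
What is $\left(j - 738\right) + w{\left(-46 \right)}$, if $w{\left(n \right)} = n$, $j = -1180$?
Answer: $-1964$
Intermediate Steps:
$\left(j - 738\right) + w{\left(-46 \right)} = \left(-1180 - 738\right) - 46 = -1918 - 46 = -1964$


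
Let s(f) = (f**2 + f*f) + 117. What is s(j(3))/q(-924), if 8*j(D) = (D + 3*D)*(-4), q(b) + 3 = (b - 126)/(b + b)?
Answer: -8316/107 ≈ -77.720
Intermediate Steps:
q(b) = -3 + (-126 + b)/(2*b) (q(b) = -3 + (b - 126)/(b + b) = -3 + (-126 + b)/((2*b)) = -3 + (-126 + b)*(1/(2*b)) = -3 + (-126 + b)/(2*b))
j(D) = -2*D (j(D) = ((D + 3*D)*(-4))/8 = ((4*D)*(-4))/8 = (-16*D)/8 = -2*D)
s(f) = 117 + 2*f**2 (s(f) = (f**2 + f**2) + 117 = 2*f**2 + 117 = 117 + 2*f**2)
s(j(3))/q(-924) = (117 + 2*(-2*3)**2)/(-5/2 - 63/(-924)) = (117 + 2*(-6)**2)/(-5/2 - 63*(-1/924)) = (117 + 2*36)/(-5/2 + 3/44) = (117 + 72)/(-107/44) = 189*(-44/107) = -8316/107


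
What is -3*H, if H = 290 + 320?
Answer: -1830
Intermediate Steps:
H = 610
-3*H = -3*610 = -1830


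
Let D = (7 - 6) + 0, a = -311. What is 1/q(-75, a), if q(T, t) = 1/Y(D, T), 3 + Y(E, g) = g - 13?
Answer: -91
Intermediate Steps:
D = 1 (D = 1 + 0 = 1)
Y(E, g) = -16 + g (Y(E, g) = -3 + (g - 13) = -3 + (-13 + g) = -16 + g)
q(T, t) = 1/(-16 + T)
1/q(-75, a) = 1/(1/(-16 - 75)) = 1/(1/(-91)) = 1/(-1/91) = -91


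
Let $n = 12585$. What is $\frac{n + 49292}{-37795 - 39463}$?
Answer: $- \frac{61877}{77258} \approx -0.80091$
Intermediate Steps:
$\frac{n + 49292}{-37795 - 39463} = \frac{12585 + 49292}{-37795 - 39463} = \frac{61877}{-77258} = 61877 \left(- \frac{1}{77258}\right) = - \frac{61877}{77258}$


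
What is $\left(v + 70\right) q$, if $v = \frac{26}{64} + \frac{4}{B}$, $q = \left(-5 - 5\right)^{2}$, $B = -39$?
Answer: $\frac{2193475}{312} \approx 7030.4$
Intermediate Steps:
$q = 100$ ($q = \left(-10\right)^{2} = 100$)
$v = \frac{379}{1248}$ ($v = \frac{26}{64} + \frac{4}{-39} = 26 \cdot \frac{1}{64} + 4 \left(- \frac{1}{39}\right) = \frac{13}{32} - \frac{4}{39} = \frac{379}{1248} \approx 0.30369$)
$\left(v + 70\right) q = \left(\frac{379}{1248} + 70\right) 100 = \frac{87739}{1248} \cdot 100 = \frac{2193475}{312}$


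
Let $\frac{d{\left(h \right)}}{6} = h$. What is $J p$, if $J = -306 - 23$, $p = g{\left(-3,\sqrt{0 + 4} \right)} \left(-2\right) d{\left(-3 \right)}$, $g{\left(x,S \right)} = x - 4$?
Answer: $82908$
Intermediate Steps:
$d{\left(h \right)} = 6 h$
$g{\left(x,S \right)} = -4 + x$ ($g{\left(x,S \right)} = x - 4 = -4 + x$)
$p = -252$ ($p = \left(-4 - 3\right) \left(-2\right) 6 \left(-3\right) = \left(-7\right) \left(-2\right) \left(-18\right) = 14 \left(-18\right) = -252$)
$J = -329$
$J p = \left(-329\right) \left(-252\right) = 82908$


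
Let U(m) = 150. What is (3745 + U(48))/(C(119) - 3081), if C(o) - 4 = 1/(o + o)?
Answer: -185402/146465 ≈ -1.2658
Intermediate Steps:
C(o) = 4 + 1/(2*o) (C(o) = 4 + 1/(o + o) = 4 + 1/(2*o))
(3745 + U(48))/(C(119) - 3081) = (3745 + 150)/((4 + (1/2)/119) - 3081) = 3895/((4 + (1/2)*(1/119)) - 3081) = 3895/((4 + 1/238) - 3081) = 3895/(953/238 - 3081) = 3895/(-732325/238) = 3895*(-238/732325) = -185402/146465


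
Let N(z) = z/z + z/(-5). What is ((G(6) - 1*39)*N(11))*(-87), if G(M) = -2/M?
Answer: -20532/5 ≈ -4106.4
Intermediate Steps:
N(z) = 1 - z/5 (N(z) = 1 + z*(-⅕) = 1 - z/5)
((G(6) - 1*39)*N(11))*(-87) = ((-2/6 - 1*39)*(1 - ⅕*11))*(-87) = ((-2*⅙ - 39)*(1 - 11/5))*(-87) = ((-⅓ - 39)*(-6/5))*(-87) = -118/3*(-6/5)*(-87) = (236/5)*(-87) = -20532/5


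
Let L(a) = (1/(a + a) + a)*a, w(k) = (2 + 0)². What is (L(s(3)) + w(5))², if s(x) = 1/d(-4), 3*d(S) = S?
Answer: 6561/256 ≈ 25.629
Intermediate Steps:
d(S) = S/3
s(x) = -¾ (s(x) = 1/((⅓)*(-4)) = 1/(-4/3) = -¾)
w(k) = 4 (w(k) = 2² = 4)
L(a) = a*(a + 1/(2*a)) (L(a) = (1/(2*a) + a)*a = (a + 1/(2*a))*a = a*(a + 1/(2*a)))
(L(s(3)) + w(5))² = ((½ + (-¾)²) + 4)² = ((½ + 9/16) + 4)² = (17/16 + 4)² = (81/16)² = 6561/256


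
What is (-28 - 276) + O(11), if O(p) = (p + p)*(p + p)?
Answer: 180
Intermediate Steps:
O(p) = 4*p**2 (O(p) = (2*p)*(2*p) = 4*p**2)
(-28 - 276) + O(11) = (-28 - 276) + 4*11**2 = -304 + 4*121 = -304 + 484 = 180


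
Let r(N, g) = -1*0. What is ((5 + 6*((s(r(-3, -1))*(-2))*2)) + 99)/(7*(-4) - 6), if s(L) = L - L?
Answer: -52/17 ≈ -3.0588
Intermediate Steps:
r(N, g) = 0
s(L) = 0
((5 + 6*((s(r(-3, -1))*(-2))*2)) + 99)/(7*(-4) - 6) = ((5 + 6*((0*(-2))*2)) + 99)/(7*(-4) - 6) = ((5 + 6*(0*2)) + 99)/(-28 - 6) = ((5 + 6*0) + 99)/(-34) = ((5 + 0) + 99)*(-1/34) = (5 + 99)*(-1/34) = 104*(-1/34) = -52/17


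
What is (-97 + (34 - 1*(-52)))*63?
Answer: -693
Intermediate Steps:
(-97 + (34 - 1*(-52)))*63 = (-97 + (34 + 52))*63 = (-97 + 86)*63 = -11*63 = -693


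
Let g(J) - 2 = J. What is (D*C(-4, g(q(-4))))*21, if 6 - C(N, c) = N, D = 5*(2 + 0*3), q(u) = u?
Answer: 2100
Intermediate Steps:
g(J) = 2 + J
D = 10 (D = 5*(2 + 0) = 5*2 = 10)
C(N, c) = 6 - N
(D*C(-4, g(q(-4))))*21 = (10*(6 - 1*(-4)))*21 = (10*(6 + 4))*21 = (10*10)*21 = 100*21 = 2100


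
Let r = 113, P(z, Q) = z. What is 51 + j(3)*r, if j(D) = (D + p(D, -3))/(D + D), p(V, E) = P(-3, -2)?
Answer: 51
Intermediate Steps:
p(V, E) = -3
j(D) = (-3 + D)/(2*D) (j(D) = (D - 3)/(D + D) = (-3 + D)/((2*D)) = (-3 + D)*(1/(2*D)) = (-3 + D)/(2*D))
51 + j(3)*r = 51 + ((½)*(-3 + 3)/3)*113 = 51 + ((½)*(⅓)*0)*113 = 51 + 0*113 = 51 + 0 = 51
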